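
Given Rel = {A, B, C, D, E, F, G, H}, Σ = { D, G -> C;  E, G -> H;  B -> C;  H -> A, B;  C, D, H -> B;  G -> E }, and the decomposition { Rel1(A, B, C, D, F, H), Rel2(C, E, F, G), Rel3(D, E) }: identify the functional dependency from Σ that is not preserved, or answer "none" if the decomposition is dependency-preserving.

Check E, G → H: no single fragment contains all of {E, G, H}, and the restricted closure of {E, G} across the fragments never reaches {H}.
D, G → C is preserved.
B → C is preserved.
H → A, B is preserved.
C, D, H → B is preserved.
G → E is preserved.

E, G -> H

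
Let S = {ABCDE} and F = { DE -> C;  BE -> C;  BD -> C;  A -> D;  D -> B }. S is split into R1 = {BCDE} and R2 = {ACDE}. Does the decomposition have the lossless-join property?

Yes

Common attributes: R1 ∩ R2 = {CDE}.
Closure of {CDE}: D → B applies, adding B. So (CDE)⁺ = {BCDE}.
This closure contains every attribute of R1, so R1 ∩ R2 → R1. The join is lossless.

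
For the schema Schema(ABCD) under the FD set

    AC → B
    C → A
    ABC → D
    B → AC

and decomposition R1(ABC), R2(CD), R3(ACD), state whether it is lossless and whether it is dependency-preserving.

Lossless test (chase): Rows 1 and 3 agree on AC; apply AC→B and equate their B entries. Rows 1 and 2 agree on C; apply C→A and equate their A entries. Rows 1 and 3 agree on ABC; apply ABC→D and equate their D entries. Rows 1 and 2 agree on AC; apply AC→B and equate their B entries. Row 1 is now all distinguished symbols — the join is lossless.
Dependency preservation: ABC → D is not contained in any single fragment, but the restricted closure of its left-hand side across the fragments still reaches the right-hand side; the remaining FDs each lie inside some fragment. All dependencies are preserved.

lossless and dependency-preserving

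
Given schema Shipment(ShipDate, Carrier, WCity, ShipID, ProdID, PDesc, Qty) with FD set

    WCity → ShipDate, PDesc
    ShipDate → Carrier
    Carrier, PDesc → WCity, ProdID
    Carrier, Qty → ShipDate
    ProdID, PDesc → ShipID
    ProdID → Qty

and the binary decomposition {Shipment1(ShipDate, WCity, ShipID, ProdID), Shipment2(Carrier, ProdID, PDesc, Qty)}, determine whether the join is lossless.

No

Common attributes: Shipment1 ∩ Shipment2 = {ProdID}.
Closure of {ProdID}: ProdID → Qty applies, adding Qty. So (ProdID)⁺ = {ProdID, Qty}.
The closure contains neither all of Shipment1 = {ShipDate, WCity, ShipID, ProdID} nor all of Shipment2 = {Carrier, ProdID, PDesc, Qty}, so the common attributes are not a superkey of either fragment. The join is lossy.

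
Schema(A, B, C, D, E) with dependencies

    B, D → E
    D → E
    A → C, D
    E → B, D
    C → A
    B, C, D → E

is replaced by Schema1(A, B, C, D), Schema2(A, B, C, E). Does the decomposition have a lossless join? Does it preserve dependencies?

Lossless test: (A, B, C)⁺ = {A, B, C, D, E}, which contains all of one fragment — lossless.
Dependency preservation: the restricted closure of {B, D} across the fragments never reaches {E}, so B, D → E cannot be enforced without a join — not preserved.

lossless but not dependency-preserving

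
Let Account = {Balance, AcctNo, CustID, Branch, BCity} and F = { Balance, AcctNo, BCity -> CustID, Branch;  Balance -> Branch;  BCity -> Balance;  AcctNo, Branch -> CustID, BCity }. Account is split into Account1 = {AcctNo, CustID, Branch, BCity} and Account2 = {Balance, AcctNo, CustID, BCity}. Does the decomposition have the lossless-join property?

Yes

Common attributes: Account1 ∩ Account2 = {AcctNo, CustID, BCity}.
Closure of {AcctNo, CustID, BCity}: BCity → Balance applies, adding Balance; Balance, AcctNo, BCity → CustID, Branch applies, adding Branch. So (AcctNo, CustID, BCity)⁺ = {Balance, AcctNo, CustID, Branch, BCity}.
This closure contains every attribute of Account1, so Account1 ∩ Account2 → Account1. The join is lossless.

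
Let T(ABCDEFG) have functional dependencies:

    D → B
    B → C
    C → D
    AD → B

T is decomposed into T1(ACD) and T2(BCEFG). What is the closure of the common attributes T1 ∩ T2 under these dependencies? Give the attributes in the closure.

BCD

T1 ∩ T2 = {C}.
C → D applies, adding D
D → B applies, adding B
Closure: {BCD}.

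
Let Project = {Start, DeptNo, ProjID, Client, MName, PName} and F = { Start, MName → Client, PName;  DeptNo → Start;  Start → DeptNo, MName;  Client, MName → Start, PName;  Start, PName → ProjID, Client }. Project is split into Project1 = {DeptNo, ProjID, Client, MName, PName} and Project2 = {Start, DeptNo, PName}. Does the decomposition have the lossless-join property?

Common attributes: Project1 ∩ Project2 = {DeptNo, PName}.
Closure of {DeptNo, PName}: DeptNo → Start applies, adding Start; Start → DeptNo, MName applies, adding MName; Start, PName → ProjID, Client applies, adding ProjID, Client. So (DeptNo, PName)⁺ = {Start, DeptNo, ProjID, Client, MName, PName}.
This closure contains every attribute of Project1, so Project1 ∩ Project2 → Project1. The join is lossless.

Yes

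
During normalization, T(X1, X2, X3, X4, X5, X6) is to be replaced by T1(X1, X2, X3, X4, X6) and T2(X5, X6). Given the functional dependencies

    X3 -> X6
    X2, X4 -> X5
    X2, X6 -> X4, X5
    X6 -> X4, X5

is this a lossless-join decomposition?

Common attributes: T1 ∩ T2 = {X6}.
Closure of {X6}: X6 → X4, X5 applies, adding X4, X5. So (X6)⁺ = {X4, X5, X6}.
This closure contains every attribute of T2, so T1 ∩ T2 → T2. The join is lossless.

Yes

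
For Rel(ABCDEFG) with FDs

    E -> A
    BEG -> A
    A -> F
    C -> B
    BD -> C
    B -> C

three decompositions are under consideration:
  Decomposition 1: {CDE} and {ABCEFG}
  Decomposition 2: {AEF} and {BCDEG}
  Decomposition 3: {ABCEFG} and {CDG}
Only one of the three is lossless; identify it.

Decomposition 2

Decomposition 1: common = {CE}, closure = {ABCEF} → lossy.
Decomposition 2: common = {E}, closure = {AEF} → lossless.
Decomposition 3: common = {CG}, closure = {BCG} → lossy.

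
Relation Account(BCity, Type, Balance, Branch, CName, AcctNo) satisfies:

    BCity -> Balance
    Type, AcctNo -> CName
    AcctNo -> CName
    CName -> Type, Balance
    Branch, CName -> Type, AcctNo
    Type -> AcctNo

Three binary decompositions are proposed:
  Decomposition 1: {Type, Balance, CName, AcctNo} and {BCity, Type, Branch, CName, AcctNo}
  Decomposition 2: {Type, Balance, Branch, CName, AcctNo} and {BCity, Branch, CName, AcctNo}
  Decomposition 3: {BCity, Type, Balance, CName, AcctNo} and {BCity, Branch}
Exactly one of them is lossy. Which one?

Decomposition 3

Decomposition 1: common = {Type, CName, AcctNo}, closure = {Type, Balance, CName, AcctNo} → lossless.
Decomposition 2: common = {Branch, CName, AcctNo}, closure = {Type, Balance, Branch, CName, AcctNo} → lossless.
Decomposition 3: common = {BCity}, closure = {BCity, Balance} → lossy.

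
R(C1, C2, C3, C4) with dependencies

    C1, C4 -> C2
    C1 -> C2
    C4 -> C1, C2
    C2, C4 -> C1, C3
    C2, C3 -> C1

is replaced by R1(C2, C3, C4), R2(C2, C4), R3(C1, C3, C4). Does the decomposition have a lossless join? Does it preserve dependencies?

lossless but not dependency-preserving

Lossless test (chase): Rows 1 and 2 agree on C4; apply C4→C1, C2 and equate their C1, C2 entries. Rows 1 and 3 agree on C4; apply C4→C1, C2 and equate their C1, C2 entries. Rows 1 and 2 agree on C2, C4; apply C2, C4→C1, C3 and equate their C1, C3 entries. Row 1 is now all distinguished symbols — the join is lossless.
Dependency preservation: the restricted closure of {C1} across the fragments never reaches {C2}, so C1 → C2 cannot be enforced without a join — not preserved.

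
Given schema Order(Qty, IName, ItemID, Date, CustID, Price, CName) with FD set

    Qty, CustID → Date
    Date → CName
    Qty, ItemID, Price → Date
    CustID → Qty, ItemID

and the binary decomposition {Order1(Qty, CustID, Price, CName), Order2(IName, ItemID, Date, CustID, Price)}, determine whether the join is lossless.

Common attributes: Order1 ∩ Order2 = {CustID, Price}.
Closure of {CustID, Price}: CustID → Qty, ItemID applies, adding Qty, ItemID; Qty, CustID → Date applies, adding Date; Date → CName applies, adding CName. So (CustID, Price)⁺ = {Qty, ItemID, Date, CustID, Price, CName}.
This closure contains every attribute of Order1, so Order1 ∩ Order2 → Order1. The join is lossless.

Yes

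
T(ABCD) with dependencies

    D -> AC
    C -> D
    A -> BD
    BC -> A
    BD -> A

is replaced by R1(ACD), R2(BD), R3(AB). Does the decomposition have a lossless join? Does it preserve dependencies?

Lossless test (chase): Rows 1 and 2 agree on D; apply D→AC and equate their AC entries. Rows 1 and 2 agree on A; apply A→BD and equate their BD entries. Rows 1 and 3 agree on A; apply A→BD and equate their BD entries. Rows 1 and 3 agree on D; apply D→AC and equate their AC entries. Row 1 is now all distinguished symbols — the join is lossless.
Dependency preservation: A → BD; BC → A; BD → A are not contained in any single fragment, but the restricted closure of each left-hand side across the fragments still reaches the right-hand side; the remaining FDs each lie inside some fragment. All dependencies are preserved.

lossless and dependency-preserving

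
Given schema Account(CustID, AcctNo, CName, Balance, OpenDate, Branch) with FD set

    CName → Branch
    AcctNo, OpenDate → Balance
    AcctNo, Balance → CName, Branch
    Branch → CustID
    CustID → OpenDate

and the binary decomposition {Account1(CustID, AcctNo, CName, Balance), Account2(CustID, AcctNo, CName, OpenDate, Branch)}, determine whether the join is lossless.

Yes

Common attributes: Account1 ∩ Account2 = {CustID, AcctNo, CName}.
Closure of {CustID, AcctNo, CName}: CName → Branch applies, adding Branch; CustID → OpenDate applies, adding OpenDate; AcctNo, OpenDate → Balance applies, adding Balance. So (CustID, AcctNo, CName)⁺ = {CustID, AcctNo, CName, Balance, OpenDate, Branch}.
This closure contains every attribute of Account1, so Account1 ∩ Account2 → Account1. The join is lossless.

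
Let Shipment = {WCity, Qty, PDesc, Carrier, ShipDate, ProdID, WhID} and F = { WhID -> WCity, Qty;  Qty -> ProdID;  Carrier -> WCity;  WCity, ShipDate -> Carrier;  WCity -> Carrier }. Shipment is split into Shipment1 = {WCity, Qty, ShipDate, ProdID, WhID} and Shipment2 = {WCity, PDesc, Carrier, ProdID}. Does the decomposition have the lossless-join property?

Common attributes: Shipment1 ∩ Shipment2 = {WCity, ProdID}.
Closure of {WCity, ProdID}: WCity → Carrier applies, adding Carrier. So (WCity, ProdID)⁺ = {WCity, Carrier, ProdID}.
The closure contains neither all of Shipment1 = {WCity, Qty, ShipDate, ProdID, WhID} nor all of Shipment2 = {WCity, PDesc, Carrier, ProdID}, so the common attributes are not a superkey of either fragment. The join is lossy.

No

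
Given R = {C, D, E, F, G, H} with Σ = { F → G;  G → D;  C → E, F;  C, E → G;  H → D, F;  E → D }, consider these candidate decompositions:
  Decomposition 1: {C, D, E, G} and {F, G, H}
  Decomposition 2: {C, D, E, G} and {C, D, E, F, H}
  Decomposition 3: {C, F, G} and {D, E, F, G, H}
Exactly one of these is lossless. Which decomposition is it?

Decomposition 2

Decomposition 1: common = {G}, closure = {D, G} → lossy.
Decomposition 2: common = {C, D, E}, closure = {C, D, E, F, G} → lossless.
Decomposition 3: common = {F, G}, closure = {D, F, G} → lossy.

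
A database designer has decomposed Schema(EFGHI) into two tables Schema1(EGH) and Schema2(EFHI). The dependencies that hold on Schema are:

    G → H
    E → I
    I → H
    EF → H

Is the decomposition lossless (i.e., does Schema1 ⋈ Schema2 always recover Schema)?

Common attributes: Schema1 ∩ Schema2 = {EH}.
Closure of {EH}: E → I applies, adding I. So (EH)⁺ = {EHI}.
The closure contains neither all of Schema1 = {EGH} nor all of Schema2 = {EFHI}, so the common attributes are not a superkey of either fragment. The join is lossy.

No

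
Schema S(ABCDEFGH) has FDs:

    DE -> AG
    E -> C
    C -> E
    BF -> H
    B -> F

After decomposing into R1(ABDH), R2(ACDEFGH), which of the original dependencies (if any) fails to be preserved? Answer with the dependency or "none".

Check B → F: no single fragment contains all of {BF}, and the restricted closure of {B} across the fragments never reaches {F}.
DE → AG is preserved.
E → C is preserved.
C → E is preserved.
BF → H is preserved.

B -> F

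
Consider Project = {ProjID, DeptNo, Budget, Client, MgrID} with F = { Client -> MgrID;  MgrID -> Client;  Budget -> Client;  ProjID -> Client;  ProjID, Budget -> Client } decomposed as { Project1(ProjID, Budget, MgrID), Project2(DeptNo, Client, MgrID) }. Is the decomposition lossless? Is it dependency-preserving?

Lossless test: (MgrID)⁺ = {Client, MgrID}, which is a superkey of neither fragment — lossy.
Dependency preservation: Budget → Client; ProjID → Client; ProjID, Budget → Client are not contained in any single fragment, but the restricted closure of each left-hand side across the fragments still reaches the right-hand side; the remaining FDs each lie inside some fragment. All dependencies are preserved.

lossy but dependency-preserving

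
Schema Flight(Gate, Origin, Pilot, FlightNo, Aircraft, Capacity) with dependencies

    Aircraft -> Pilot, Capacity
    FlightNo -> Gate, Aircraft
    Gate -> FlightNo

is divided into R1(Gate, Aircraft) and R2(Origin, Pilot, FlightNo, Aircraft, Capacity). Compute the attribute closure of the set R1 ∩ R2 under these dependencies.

R1 ∩ R2 = {Aircraft}.
Aircraft → Pilot, Capacity applies, adding Pilot, Capacity
Closure: {Pilot, Aircraft, Capacity}.

Pilot, Aircraft, Capacity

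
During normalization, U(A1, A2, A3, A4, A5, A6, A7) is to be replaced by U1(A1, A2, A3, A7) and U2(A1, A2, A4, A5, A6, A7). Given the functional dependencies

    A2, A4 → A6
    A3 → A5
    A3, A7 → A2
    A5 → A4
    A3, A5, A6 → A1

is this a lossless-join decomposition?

No

Common attributes: U1 ∩ U2 = {A1, A2, A7}.
No dependency enlarges {A1, A2, A7}, so (A1, A2, A7)⁺ = {A1, A2, A7}.
The closure contains neither all of U1 = {A1, A2, A3, A7} nor all of U2 = {A1, A2, A4, A5, A6, A7}, so the common attributes are not a superkey of either fragment. The join is lossy.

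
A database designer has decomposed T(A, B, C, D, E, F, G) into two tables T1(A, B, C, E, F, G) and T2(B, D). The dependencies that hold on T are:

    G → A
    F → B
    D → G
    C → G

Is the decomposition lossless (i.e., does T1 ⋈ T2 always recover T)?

Common attributes: T1 ∩ T2 = {B}.
No dependency enlarges {B}, so (B)⁺ = {B}.
The closure contains neither all of T1 = {A, B, C, E, F, G} nor all of T2 = {B, D}, so the common attributes are not a superkey of either fragment. The join is lossy.

No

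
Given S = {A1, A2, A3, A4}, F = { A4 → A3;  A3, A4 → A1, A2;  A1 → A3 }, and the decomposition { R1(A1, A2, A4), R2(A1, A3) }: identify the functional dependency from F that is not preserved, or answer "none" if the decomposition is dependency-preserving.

none

A4 → A3: restricted closure across fragments reaches A3.
A3, A4 → A1, A2: restricted closure across fragments reaches A1, A2.
A1 → A3 lies within R2.
Every dependency is enforceable on the fragments, so the decomposition is dependency-preserving.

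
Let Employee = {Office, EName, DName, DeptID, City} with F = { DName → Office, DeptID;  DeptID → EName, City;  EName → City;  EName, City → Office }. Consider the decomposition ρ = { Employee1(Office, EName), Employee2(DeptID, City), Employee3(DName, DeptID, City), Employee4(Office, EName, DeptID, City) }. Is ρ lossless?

Yes

Chase test. Columns are Office, EName, DName, DeptID, City; row i has aⱼ where attribute j ∈ Employeei, else bᵢⱼ.
Initial tableau (one row per fragment):
  row 1: a1 a2 b13 b14 b15
  row 2: b21 b22 b23 a4 a5
  row 3: b31 b32 a3 a4 a5
  row 4: a1 a2 b43 a4 a5
Rows 2 and 3 agree on DeptID; apply DeptID→EName, City and equate their EName, City entries.
Rows 2 and 4 agree on DeptID; apply DeptID→EName, City and equate their EName, City entries.
Rows 1 and 2 agree on EName; apply EName→City and equate their City entries.
Rows 1 and 2 agree on EName, City; apply EName, City→Office and equate their Office entries.
Rows 1 and 3 agree on EName, City; apply EName, City→Office and equate their Office entries.
Row 3 is now all distinguished symbols — the join is lossless.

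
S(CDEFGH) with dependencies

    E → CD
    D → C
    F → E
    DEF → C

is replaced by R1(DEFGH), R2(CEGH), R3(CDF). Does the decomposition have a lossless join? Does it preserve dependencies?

Lossless test (chase): Rows 1 and 2 agree on E; apply E→CD and equate their CD entries. Rows 1 and 3 agree on F; apply F→E and equate their E entries. Row 1 is now all distinguished symbols — the join is lossless.
Dependency preservation: E → CD; DEF → C are not contained in any single fragment, but the restricted closure of each left-hand side across the fragments still reaches the right-hand side; the remaining FDs each lie inside some fragment. All dependencies are preserved.

lossless and dependency-preserving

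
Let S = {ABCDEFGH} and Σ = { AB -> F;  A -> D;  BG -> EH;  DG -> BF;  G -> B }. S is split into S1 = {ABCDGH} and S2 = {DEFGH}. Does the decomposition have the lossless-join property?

Common attributes: S1 ∩ S2 = {DGH}.
Closure of {DGH}: DG → BF applies, adding BF; BG → EH applies, adding E. So (DGH)⁺ = {BDEFGH}.
This closure contains every attribute of S2, so S1 ∩ S2 → S2. The join is lossless.

Yes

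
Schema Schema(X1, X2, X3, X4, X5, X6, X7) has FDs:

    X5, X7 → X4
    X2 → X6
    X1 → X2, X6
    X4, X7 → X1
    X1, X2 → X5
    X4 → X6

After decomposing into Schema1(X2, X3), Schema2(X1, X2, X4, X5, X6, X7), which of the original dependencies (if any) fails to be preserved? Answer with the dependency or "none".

none

X5, X7 → X4 lies within Schema2.
X2 → X6 lies within Schema2.
X1 → X2, X6 lies within Schema2.
X4, X7 → X1 lies within Schema2.
X1, X2 → X5 lies within Schema2.
X4 → X6 lies within Schema2.
Every dependency is enforceable on the fragments, so the decomposition is dependency-preserving.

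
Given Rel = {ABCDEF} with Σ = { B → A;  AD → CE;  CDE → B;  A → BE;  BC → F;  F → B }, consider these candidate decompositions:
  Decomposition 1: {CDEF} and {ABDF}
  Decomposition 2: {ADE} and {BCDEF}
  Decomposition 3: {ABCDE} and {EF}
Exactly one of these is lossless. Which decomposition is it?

Decomposition 1: common = {DF}, closure = {ABCDEF} → lossless.
Decomposition 2: common = {DE}, closure = {DE} → lossy.
Decomposition 3: common = {E}, closure = {E} → lossy.

Decomposition 1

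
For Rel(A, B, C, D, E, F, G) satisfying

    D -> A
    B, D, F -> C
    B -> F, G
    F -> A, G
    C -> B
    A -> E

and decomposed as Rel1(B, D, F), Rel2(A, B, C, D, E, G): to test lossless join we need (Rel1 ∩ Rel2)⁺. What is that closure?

Rel1 ∩ Rel2 = {B, D}.
D → A applies, adding A
B → F, G applies, adding F, G
A → E applies, adding E
B, D, F → C applies, adding C
Closure: {A, B, C, D, E, F, G}.

A, B, C, D, E, F, G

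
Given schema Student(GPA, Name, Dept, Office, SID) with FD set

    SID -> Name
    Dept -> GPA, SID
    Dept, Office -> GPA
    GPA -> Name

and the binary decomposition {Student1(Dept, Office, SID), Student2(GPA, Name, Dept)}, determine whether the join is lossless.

Yes

Common attributes: Student1 ∩ Student2 = {Dept}.
Closure of {Dept}: Dept → GPA, SID applies, adding GPA, SID; GPA → Name applies, adding Name. So (Dept)⁺ = {GPA, Name, Dept, SID}.
This closure contains every attribute of Student2, so Student1 ∩ Student2 → Student2. The join is lossless.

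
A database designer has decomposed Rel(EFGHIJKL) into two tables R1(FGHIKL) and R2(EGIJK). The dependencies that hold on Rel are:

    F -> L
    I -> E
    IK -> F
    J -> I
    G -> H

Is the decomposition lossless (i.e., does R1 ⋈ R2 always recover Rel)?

Yes

Common attributes: R1 ∩ R2 = {GIK}.
Closure of {GIK}: I → E applies, adding E; IK → F applies, adding F; G → H applies, adding H; F → L applies, adding L. So (GIK)⁺ = {EFGHIKL}.
This closure contains every attribute of R1, so R1 ∩ R2 → R1. The join is lossless.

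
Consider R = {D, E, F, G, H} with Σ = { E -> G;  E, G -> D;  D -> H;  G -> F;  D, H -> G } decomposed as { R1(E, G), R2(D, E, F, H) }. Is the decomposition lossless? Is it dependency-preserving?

lossless but not dependency-preserving

Lossless test: (E)⁺ = {D, E, F, G, H}, which contains all of one fragment — lossless.
Dependency preservation: the restricted closure of {G} across the fragments never reaches {F}, so G → F cannot be enforced without a join — not preserved.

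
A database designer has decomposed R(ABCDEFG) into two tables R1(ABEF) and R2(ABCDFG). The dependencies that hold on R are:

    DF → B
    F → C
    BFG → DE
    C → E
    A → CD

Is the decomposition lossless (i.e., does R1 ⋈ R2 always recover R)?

Yes

Common attributes: R1 ∩ R2 = {ABF}.
Closure of {ABF}: F → C applies, adding C; C → E applies, adding E; A → CD applies, adding D. So (ABF)⁺ = {ABCDEF}.
This closure contains every attribute of R1, so R1 ∩ R2 → R1. The join is lossless.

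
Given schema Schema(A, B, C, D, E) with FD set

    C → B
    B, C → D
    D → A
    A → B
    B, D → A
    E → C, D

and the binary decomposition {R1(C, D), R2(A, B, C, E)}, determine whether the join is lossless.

Common attributes: R1 ∩ R2 = {C}.
Closure of {C}: C → B applies, adding B; B, C → D applies, adding D; D → A applies, adding A. So (C)⁺ = {A, B, C, D}.
This closure contains every attribute of R1, so R1 ∩ R2 → R1. The join is lossless.

Yes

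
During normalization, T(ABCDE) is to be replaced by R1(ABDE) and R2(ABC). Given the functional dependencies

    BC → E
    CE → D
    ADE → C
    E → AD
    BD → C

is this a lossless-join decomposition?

Common attributes: R1 ∩ R2 = {AB}.
No dependency enlarges {AB}, so (AB)⁺ = {AB}.
The closure contains neither all of R1 = {ABDE} nor all of R2 = {ABC}, so the common attributes are not a superkey of either fragment. The join is lossy.

No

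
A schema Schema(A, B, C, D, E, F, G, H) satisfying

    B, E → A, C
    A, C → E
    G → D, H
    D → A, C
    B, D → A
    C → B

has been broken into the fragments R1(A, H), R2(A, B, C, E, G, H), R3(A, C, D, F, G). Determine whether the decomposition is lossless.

Chase test. Columns are A, B, C, D, E, F, G, H; row i has aⱼ where attribute j ∈ Ri, else bᵢⱼ.
Initial tableau (one row per fragment):
  row 1: a1 b12 b13 b14 b15 b16 b17 a8
  row 2: a1 a2 a3 b24 a5 b26 a7 a8
  row 3: a1 b32 a3 a4 b35 a6 a7 b38
Rows 2 and 3 agree on A, C; apply A, C→E and equate their E entries.
Rows 2 and 3 agree on G; apply G→D, H and equate their D, H entries.
Rows 2 and 3 agree on C; apply C→B and equate their B entries.
Row 3 is now all distinguished symbols — the join is lossless.

Yes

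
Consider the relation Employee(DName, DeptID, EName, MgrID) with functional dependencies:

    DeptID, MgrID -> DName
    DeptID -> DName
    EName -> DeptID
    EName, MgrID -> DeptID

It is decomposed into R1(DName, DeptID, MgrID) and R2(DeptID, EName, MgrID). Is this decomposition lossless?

Common attributes: R1 ∩ R2 = {DeptID, MgrID}.
Closure of {DeptID, MgrID}: DeptID, MgrID → DName applies, adding DName. So (DeptID, MgrID)⁺ = {DName, DeptID, MgrID}.
This closure contains every attribute of R1, so R1 ∩ R2 → R1. The join is lossless.

Yes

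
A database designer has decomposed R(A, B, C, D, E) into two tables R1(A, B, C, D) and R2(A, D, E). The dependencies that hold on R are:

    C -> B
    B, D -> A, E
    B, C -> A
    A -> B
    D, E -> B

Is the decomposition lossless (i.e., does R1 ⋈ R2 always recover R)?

Yes

Common attributes: R1 ∩ R2 = {A, D}.
Closure of {A, D}: A → B applies, adding B; B, D → A, E applies, adding E. So (A, D)⁺ = {A, B, D, E}.
This closure contains every attribute of R2, so R1 ∩ R2 → R2. The join is lossless.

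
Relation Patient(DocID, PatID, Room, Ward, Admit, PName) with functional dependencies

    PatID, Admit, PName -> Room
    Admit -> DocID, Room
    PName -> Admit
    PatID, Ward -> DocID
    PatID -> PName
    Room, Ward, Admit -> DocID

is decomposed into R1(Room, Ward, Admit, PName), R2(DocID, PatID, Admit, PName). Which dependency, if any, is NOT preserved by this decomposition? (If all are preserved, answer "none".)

PatID, Admit, PName → Room: restricted closure across fragments reaches Room.
Admit → DocID, Room: restricted closure across fragments reaches DocID, Room.
PName → Admit lies within R1.
PatID, Ward → DocID: restricted closure across fragments reaches DocID.
PatID → PName lies within R2.
Room, Ward, Admit → DocID: restricted closure across fragments reaches DocID.
Every dependency is enforceable on the fragments, so the decomposition is dependency-preserving.

none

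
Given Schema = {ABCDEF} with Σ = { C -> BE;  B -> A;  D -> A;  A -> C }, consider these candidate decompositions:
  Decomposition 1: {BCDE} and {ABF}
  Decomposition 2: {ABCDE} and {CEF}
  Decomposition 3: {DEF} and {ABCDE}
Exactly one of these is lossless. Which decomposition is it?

Decomposition 3

Decomposition 1: common = {B}, closure = {ABCE} → lossy.
Decomposition 2: common = {CE}, closure = {ABCE} → lossy.
Decomposition 3: common = {DE}, closure = {ABCDE} → lossless.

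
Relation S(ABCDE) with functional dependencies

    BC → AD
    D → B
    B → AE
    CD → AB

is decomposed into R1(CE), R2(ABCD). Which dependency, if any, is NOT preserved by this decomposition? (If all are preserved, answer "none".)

Check B → AE: no single fragment contains all of {ABE}, and the restricted closure of {B} across the fragments never reaches {AE}.
BC → AD is preserved.
D → B is preserved.
CD → AB is preserved.

B → AE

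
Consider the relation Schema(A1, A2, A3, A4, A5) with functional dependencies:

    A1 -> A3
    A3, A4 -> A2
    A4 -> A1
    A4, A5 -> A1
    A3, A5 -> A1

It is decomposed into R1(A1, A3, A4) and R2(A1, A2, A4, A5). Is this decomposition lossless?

Common attributes: R1 ∩ R2 = {A1, A4}.
Closure of {A1, A4}: A1 → A3 applies, adding A3; A3, A4 → A2 applies, adding A2. So (A1, A4)⁺ = {A1, A2, A3, A4}.
This closure contains every attribute of R1, so R1 ∩ R2 → R1. The join is lossless.

Yes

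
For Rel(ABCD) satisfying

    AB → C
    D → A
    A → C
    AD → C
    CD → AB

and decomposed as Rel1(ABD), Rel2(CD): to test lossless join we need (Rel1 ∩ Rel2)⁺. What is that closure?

ABCD

Rel1 ∩ Rel2 = {D}.
D → A applies, adding A
A → C applies, adding C
CD → AB applies, adding B
Closure: {ABCD}.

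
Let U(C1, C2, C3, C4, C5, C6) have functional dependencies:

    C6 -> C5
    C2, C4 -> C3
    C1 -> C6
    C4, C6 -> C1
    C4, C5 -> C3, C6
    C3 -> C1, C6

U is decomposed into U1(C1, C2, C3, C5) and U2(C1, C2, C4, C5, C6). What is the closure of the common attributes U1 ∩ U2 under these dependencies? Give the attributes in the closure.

C1, C2, C5, C6

U1 ∩ U2 = {C1, C2, C5}.
C1 → C6 applies, adding C6
Closure: {C1, C2, C5, C6}.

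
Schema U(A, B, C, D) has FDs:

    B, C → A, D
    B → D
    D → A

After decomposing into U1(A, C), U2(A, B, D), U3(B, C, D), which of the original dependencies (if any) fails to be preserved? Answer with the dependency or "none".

B, C → A, D: restricted closure across fragments reaches A, D.
B → D lies within U2.
D → A lies within U2.
Every dependency is enforceable on the fragments, so the decomposition is dependency-preserving.

none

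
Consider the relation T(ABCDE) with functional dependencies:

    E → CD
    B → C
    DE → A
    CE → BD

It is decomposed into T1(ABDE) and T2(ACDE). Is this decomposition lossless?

Yes

Common attributes: T1 ∩ T2 = {ADE}.
Closure of {ADE}: E → CD applies, adding C; CE → BD applies, adding B. So (ADE)⁺ = {ABCDE}.
This closure contains every attribute of T1, so T1 ∩ T2 → T1. The join is lossless.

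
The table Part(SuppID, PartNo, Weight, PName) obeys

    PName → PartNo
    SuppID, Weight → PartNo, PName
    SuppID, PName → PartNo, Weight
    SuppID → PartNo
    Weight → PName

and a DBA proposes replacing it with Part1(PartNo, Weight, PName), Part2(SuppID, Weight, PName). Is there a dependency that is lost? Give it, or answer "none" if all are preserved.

SuppID → PartNo

Check SuppID → PartNo: no single fragment contains all of {SuppID, PartNo}, and the restricted closure of {SuppID} across the fragments never reaches {PartNo}.
PName → PartNo is preserved.
SuppID, Weight → PartNo, PName is preserved.
SuppID, PName → PartNo, Weight is preserved.
Weight → PName is preserved.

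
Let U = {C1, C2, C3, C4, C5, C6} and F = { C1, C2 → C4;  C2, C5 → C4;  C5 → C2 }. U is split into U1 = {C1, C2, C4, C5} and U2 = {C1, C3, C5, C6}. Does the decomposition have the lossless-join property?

Common attributes: U1 ∩ U2 = {C1, C5}.
Closure of {C1, C5}: C5 → C2 applies, adding C2; C1, C2 → C4 applies, adding C4. So (C1, C5)⁺ = {C1, C2, C4, C5}.
This closure contains every attribute of U1, so U1 ∩ U2 → U1. The join is lossless.

Yes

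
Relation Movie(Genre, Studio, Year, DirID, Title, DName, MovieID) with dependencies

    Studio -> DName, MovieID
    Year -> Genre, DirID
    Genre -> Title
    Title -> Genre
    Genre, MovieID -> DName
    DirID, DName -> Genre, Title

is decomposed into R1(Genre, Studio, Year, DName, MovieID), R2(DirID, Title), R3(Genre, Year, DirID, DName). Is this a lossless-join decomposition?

No

Chase test. Columns are Genre, Studio, Year, DirID, Title, DName, MovieID; row i has aⱼ where attribute j ∈ Ri, else bᵢⱼ.
Initial tableau (one row per fragment):
  row 1: a1 a2 a3 b14 b15 a6 a7
  row 2: b21 b22 b23 a4 a5 b26 b27
  row 3: a1 b32 a3 a4 b35 a6 b37
Rows 1 and 3 agree on Year; apply Year→Genre, DirID and equate their Genre, DirID entries.
Rows 1 and 3 agree on Genre; apply Genre→Title and equate their Title entries.
No row becomes fully distinguished — the join is lossy.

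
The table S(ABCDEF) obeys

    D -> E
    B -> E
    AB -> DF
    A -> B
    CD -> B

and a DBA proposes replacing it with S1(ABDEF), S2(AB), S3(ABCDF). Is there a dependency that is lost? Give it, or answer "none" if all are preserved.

none

D → E lies within S1.
B → E lies within S1.
AB → DF lies within S1.
A → B lies within S1.
CD → B lies within S3.
Every dependency is enforceable on the fragments, so the decomposition is dependency-preserving.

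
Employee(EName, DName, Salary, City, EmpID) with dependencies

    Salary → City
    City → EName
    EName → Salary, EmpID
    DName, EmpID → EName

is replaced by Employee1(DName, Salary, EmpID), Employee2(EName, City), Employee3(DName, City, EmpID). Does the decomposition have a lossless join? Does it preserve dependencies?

Lossless test (chase): Rows 2 and 3 agree on City; apply City→EName and equate their EName entries. Rows 2 and 3 agree on EName; apply EName→Salary, EmpID and equate their Salary, EmpID entries. Rows 1 and 3 agree on DName, EmpID; apply DName, EmpID→EName and equate their EName entries. Rows 1 and 2 agree on EName; apply EName→Salary, EmpID and equate their Salary, EmpID entries. Rows 1 and 2 agree on Salary; apply Salary→City and equate their City entries. Row 1 is now all distinguished symbols — the join is lossless.
Dependency preservation: the restricted closure of {Salary} across the fragments never reaches {City}, so Salary → City cannot be enforced without a join — not preserved.

lossless but not dependency-preserving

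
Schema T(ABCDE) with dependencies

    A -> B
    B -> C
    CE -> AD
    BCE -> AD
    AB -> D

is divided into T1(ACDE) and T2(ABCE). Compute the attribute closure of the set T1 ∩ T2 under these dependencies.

ABCDE

T1 ∩ T2 = {ACE}.
A → B applies, adding B
CE → AD applies, adding D
Closure: {ABCDE}.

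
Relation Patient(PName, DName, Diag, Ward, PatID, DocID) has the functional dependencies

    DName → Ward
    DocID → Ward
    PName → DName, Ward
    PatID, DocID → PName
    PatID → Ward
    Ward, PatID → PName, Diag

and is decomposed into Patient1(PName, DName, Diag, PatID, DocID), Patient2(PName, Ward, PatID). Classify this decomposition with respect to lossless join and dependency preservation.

Lossless test: (PName, PatID)⁺ = {PName, DName, Diag, Ward, PatID}, which contains all of one fragment — lossless.
Dependency preservation: the restricted closure of {DName} across the fragments never reaches {Ward}, so DName → Ward cannot be enforced without a join — not preserved.

lossless but not dependency-preserving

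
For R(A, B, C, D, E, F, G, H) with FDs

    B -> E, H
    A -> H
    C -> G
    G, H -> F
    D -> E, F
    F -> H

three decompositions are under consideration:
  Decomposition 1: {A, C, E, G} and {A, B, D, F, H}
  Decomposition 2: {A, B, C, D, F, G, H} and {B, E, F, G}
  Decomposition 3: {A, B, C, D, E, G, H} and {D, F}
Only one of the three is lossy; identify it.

Decomposition 1

Decomposition 1: common = {A}, closure = {A, H} → lossy.
Decomposition 2: common = {B, F, G}, closure = {B, E, F, G, H} → lossless.
Decomposition 3: common = {D}, closure = {D, E, F, H} → lossless.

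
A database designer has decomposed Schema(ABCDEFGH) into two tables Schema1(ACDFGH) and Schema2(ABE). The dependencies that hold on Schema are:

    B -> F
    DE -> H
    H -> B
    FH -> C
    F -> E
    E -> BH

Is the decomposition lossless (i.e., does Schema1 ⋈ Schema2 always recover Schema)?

No

Common attributes: Schema1 ∩ Schema2 = {A}.
No dependency enlarges {A}, so (A)⁺ = {A}.
The closure contains neither all of Schema1 = {ACDFGH} nor all of Schema2 = {ABE}, so the common attributes are not a superkey of either fragment. The join is lossy.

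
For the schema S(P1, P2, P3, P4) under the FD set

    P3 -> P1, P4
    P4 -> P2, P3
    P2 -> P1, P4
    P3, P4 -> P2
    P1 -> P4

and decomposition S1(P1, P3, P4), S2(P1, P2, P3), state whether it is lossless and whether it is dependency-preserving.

Lossless test: (P1, P3)⁺ = {P1, P2, P3, P4}, which contains all of one fragment — lossless.
Dependency preservation: P4 → P2, P3; P2 → P1, P4; P3, P4 → P2 are not contained in any single fragment, but the restricted closure of each left-hand side across the fragments still reaches the right-hand side; the remaining FDs each lie inside some fragment. All dependencies are preserved.

lossless and dependency-preserving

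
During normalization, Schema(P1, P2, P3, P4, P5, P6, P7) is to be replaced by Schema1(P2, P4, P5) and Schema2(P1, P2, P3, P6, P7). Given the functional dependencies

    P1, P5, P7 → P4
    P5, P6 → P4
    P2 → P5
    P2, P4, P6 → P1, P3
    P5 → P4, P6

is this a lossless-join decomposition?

Common attributes: Schema1 ∩ Schema2 = {P2}.
Closure of {P2}: P2 → P5 applies, adding P5; P5 → P4, P6 applies, adding P4, P6; P2, P4, P6 → P1, P3 applies, adding P1, P3. So (P2)⁺ = {P1, P2, P3, P4, P5, P6}.
This closure contains every attribute of Schema1, so Schema1 ∩ Schema2 → Schema1. The join is lossless.

Yes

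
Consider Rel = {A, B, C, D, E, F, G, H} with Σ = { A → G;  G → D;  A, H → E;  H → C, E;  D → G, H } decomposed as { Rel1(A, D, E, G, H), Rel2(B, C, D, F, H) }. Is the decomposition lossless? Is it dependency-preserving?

lossy but dependency-preserving

Lossless test: (D, H)⁺ = {C, D, E, G, H}, which is a superkey of neither fragment — lossy.
Dependency preservation: H → C, E is not contained in any single fragment, but the restricted closure of its left-hand side across the fragments still reaches the right-hand side; the remaining FDs each lie inside some fragment. All dependencies are preserved.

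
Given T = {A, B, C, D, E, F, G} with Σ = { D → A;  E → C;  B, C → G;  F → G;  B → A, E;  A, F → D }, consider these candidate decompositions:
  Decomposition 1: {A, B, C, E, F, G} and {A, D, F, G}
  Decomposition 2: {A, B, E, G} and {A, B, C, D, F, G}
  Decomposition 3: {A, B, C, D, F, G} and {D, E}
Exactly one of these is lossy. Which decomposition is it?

Decomposition 1: common = {A, F, G}, closure = {A, D, F, G} → lossless.
Decomposition 2: common = {A, B, G}, closure = {A, B, C, E, G} → lossless.
Decomposition 3: common = {D}, closure = {A, D} → lossy.

Decomposition 3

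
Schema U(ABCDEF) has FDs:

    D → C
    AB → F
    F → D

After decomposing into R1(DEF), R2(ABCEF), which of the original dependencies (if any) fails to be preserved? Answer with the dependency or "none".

D → C

Check D → C: no single fragment contains all of {CD}, and the restricted closure of {D} across the fragments never reaches {C}.
AB → F is preserved.
F → D is preserved.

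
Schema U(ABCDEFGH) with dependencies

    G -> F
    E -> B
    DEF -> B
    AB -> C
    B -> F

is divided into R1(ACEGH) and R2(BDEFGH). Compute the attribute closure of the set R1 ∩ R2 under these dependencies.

BEFGH

R1 ∩ R2 = {EGH}.
G → F applies, adding F
E → B applies, adding B
Closure: {BEFGH}.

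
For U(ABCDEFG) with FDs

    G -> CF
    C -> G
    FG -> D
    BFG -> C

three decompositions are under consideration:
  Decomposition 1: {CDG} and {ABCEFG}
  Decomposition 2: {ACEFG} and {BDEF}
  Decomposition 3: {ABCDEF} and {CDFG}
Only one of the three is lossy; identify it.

Decomposition 1: common = {CG}, closure = {CDFG} → lossless.
Decomposition 2: common = {EF}, closure = {EF} → lossy.
Decomposition 3: common = {CDF}, closure = {CDFG} → lossless.

Decomposition 2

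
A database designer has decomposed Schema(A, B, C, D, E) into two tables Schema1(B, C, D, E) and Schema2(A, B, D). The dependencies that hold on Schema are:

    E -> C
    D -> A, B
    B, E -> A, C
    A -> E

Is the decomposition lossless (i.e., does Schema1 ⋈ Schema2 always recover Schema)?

Common attributes: Schema1 ∩ Schema2 = {B, D}.
Closure of {B, D}: D → A, B applies, adding A; A → E applies, adding E; E → C applies, adding C. So (B, D)⁺ = {A, B, C, D, E}.
This closure contains every attribute of Schema1, so Schema1 ∩ Schema2 → Schema1. The join is lossless.

Yes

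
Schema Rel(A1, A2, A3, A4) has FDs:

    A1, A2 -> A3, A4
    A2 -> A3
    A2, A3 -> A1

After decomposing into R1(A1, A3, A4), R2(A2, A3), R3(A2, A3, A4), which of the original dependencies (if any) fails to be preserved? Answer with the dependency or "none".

Check A2, A3 → A1: no single fragment contains all of {A1, A2, A3}, and the restricted closure of {A2, A3} across the fragments never reaches {A1}.
A1, A2 → A3, A4 is preserved.
A2 → A3 is preserved.

A2, A3 -> A1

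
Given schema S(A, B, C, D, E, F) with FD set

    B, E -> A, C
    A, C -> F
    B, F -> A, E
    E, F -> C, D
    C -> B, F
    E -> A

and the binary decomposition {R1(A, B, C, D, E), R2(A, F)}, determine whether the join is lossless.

No

Common attributes: R1 ∩ R2 = {A}.
No dependency enlarges {A}, so (A)⁺ = {A}.
The closure contains neither all of R1 = {A, B, C, D, E} nor all of R2 = {A, F}, so the common attributes are not a superkey of either fragment. The join is lossy.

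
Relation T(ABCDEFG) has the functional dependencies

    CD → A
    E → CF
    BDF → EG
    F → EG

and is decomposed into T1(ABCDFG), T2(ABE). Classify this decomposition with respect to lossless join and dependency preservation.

lossy and not dependency-preserving

Lossless test: (AB)⁺ = {AB}, which is a superkey of neither fragment — lossy.
Dependency preservation: the restricted closure of {E} across the fragments never reaches {CF}, so E → CF cannot be enforced without a join — not preserved.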